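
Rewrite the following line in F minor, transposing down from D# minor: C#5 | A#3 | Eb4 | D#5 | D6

Eb4 C3 Gbb3 F4 Fb5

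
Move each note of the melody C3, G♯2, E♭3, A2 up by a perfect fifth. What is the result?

A perfect fifth up from C3 gives G3.
G#2 up a perfect fifth is D#3.
Eb3 up a perfect fifth is Bb3.
A2: a fifth up reaches E, and 7 semitones makes it E3.

G3 D#3 Bb3 E3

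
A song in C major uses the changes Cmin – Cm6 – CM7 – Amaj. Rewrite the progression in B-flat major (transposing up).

Bbmin Bbm6 BbM7 Gmaj

C major up to B-flat major is a minor seventh; each chord root moves by that interval while the quality stays the same.
Cmin: root C up a minor seventh → Bb, giving Bbmin.
Cm6: root C up a minor seventh → Bb, giving Bbm6.
CM7: root C up a minor seventh → Bb, giving BbM7.
Amaj: root A up a minor seventh → G, giving Gmaj.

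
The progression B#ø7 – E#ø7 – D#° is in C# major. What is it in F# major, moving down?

E#ø7 A#ø7 G#°

C# major down to F# major is a perfect fifth; each chord root moves by that interval while the quality stays the same.
B#ø7: root B# down a perfect fifth → E#, giving E#ø7.
E#ø7: root E# down a perfect fifth → A#, giving A#ø7.
D#°: root D# down a perfect fifth → G#, giving G#°.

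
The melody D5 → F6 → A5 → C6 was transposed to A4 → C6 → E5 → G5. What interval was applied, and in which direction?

down a perfect fourth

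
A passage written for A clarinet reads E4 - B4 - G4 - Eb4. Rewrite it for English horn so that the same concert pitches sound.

First find concert pitch: the A clarinet sounds a minor third below written, so E4 B4 G4 Eb4 sounds C#4 G#4 E4 C4.
Then write for English horn: it sounds a perfect fifth below written, so the part must be a perfect fifth above concert.
C#4 → G#4
G#4 → D#5
E4 → B4
C4 → G4

G#4 D#5 B4 G4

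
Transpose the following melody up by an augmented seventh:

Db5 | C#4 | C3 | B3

An augmented seventh up from Db5 gives C#6.
C#4: a seventh up reaches B, and 12 semitones makes it B##4.
C3 up an augmented seventh is B#3.
An augmented seventh up from B3 gives A##4.

C#6 B##4 B#3 A##4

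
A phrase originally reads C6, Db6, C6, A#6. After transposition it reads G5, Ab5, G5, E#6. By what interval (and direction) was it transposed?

down a perfect fourth

Take the first pair: C6 → G5. C to G spans 4 letter names, so the interval is some kind of fourth.
G5 to C6 is 5 semitones, which makes it a perfect fourth; the second version is lower, so the direction is down.
Checking another pair — A#6 → E#6 — gives the same interval.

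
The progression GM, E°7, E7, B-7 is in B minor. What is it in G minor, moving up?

B minor up to G minor is a minor sixth; each chord root moves by that interval while the quality stays the same.
GM: root G up a minor sixth → Eb, giving EbM.
E°7: root E up a minor sixth → C, giving C°7.
E7: root E up a minor sixth → C, giving C7.
B-7: root B up a minor sixth → G, giving G-7.

EbM C°7 C7 G-7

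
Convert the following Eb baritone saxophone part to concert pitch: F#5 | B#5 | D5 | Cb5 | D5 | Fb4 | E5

The Eb baritone saxophone sounds a major thirteenth below written, so transpose each written note down a major thirteenth.
F#5 -> A3
B#5 -> D#4
D5 -> F3
Cb5 -> Ebb3
D5 -> F3
Fb4 -> Abb2
E5 -> G3

A3 D#4 F3 Ebb3 F3 Abb2 G3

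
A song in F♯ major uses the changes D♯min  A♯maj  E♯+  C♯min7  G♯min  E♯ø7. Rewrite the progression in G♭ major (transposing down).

Ebmin Bbmaj F+ Dbmin7 Abmin Fø7

F♯ major down to G♭ major is an augmented seventh; each chord root moves by that interval while the quality stays the same.
D♯min: root D♯ down an augmented seventh → Eb, giving Ebmin.
A♯maj: root A♯ down an augmented seventh → Bb, giving Bbmaj.
E♯+: root E♯ down an augmented seventh → F, giving F+.
C♯min7: root C♯ down an augmented seventh → Db, giving Dbmin7.
G♯min: root G♯ down an augmented seventh → Ab, giving Abmin.
E♯ø7: root E♯ down an augmented seventh → F, giving Fø7.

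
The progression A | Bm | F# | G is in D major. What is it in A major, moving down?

E F#m C# D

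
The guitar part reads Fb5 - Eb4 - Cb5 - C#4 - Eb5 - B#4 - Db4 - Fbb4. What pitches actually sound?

Fb4 Eb3 Cb4 C#3 Eb4 B#3 Db3 Fbb3

Written C4 on the guitar sounds as C3, a perfect octave lower; apply that shift to every note.
Fb5 -> Fb4
Eb4 -> Eb3
Cb5 -> Cb4
C#4 -> C#3
Eb5 -> Eb4
B#4 -> B#3
Db4 -> Db3
Fbb4 -> Fbb3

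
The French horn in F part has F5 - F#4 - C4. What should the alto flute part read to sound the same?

Eb5 E4 Bb3

First find concert pitch: the French horn in F sounds a perfect fifth below written, so F5 F#4 C4 sounds Bb4 B3 F3.
Then write for alto flute: it sounds a perfect fourth below written, so the part must be a perfect fourth above concert.
Bb4 → Eb5
B3 → E4
F3 → Bb3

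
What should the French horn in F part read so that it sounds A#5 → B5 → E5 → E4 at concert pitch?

The French horn in F sounds a perfect fifth below written, so the written part must be a perfect fifth above concert — transpose each note up.
A#5 -> E#6
B5 -> F#6
E5 -> B5
E4 -> B4

E#6 F#6 B5 B4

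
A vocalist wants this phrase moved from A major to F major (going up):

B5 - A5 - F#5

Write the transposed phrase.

From A up to F is a minor sixth; apply that to each pitch.
B5 -> G6
A5 -> F6
F#5 -> D6

G6 F6 D6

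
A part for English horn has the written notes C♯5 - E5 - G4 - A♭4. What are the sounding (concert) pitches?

F#4 A4 C4 Db4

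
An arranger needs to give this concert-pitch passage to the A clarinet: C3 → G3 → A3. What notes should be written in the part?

Eb3 Bb3 C4

The A clarinet sounds a minor third below written, so the written part must be a minor third above concert — transpose each note up.
C3 gives Eb3
G3 gives Bb3
A3 gives C4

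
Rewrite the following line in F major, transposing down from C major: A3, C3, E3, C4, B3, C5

From C down to F is a perfect fifth; apply that to each pitch.
A3 becomes D3
C3 becomes F2
E3 becomes A2
C4 becomes F3
B3 becomes E3
C5 becomes F4

D3 F2 A2 F3 E3 F4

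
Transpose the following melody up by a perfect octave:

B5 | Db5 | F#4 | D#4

B6 Db6 F#5 D#5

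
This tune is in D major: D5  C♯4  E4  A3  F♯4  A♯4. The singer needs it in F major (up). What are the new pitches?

F5 E4 G4 C4 A4 C#5

D major to F major up is a minor third, so every note moves up by that interval.
D5 gives F5
C#4 gives E4
E4 gives G4
A3 gives C4
F#4 gives A4
A#4 gives C#5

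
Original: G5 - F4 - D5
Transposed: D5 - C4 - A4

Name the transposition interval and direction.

down a perfect fourth

Take the first pair: G5 → D5. G to D spans 4 letter names, so the interval is some kind of fourth.
D5 to G5 is 5 semitones, which makes it a perfect fourth; the second version is lower, so the direction is down.
Checking another pair — D5 → A4 — gives the same interval.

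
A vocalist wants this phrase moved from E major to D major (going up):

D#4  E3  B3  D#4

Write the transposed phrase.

C#5 D4 A4 C#5

From E up to D is a minor seventh; apply that to each pitch.
D#4 → C#5
E3 → D4
B3 → A4
D#4 → C#5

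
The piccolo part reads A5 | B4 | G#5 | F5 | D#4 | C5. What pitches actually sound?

Written C4 on the piccolo sounds as C5, a perfect octave higher; apply that shift to every note.
A5 -> A6
B4 -> B5
G#5 -> G#6
F5 -> F6
D#4 -> D#5
C5 -> C6

A6 B5 G#6 F6 D#5 C6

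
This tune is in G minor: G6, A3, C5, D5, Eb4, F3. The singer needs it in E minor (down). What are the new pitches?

E6 F#3 A4 B4 C4 D3

G minor to E minor down is a minor third, so every note moves down by that interval.
G6 -> E6
A3 -> F#3
C5 -> A4
D5 -> B4
Eb4 -> C4
F3 -> D3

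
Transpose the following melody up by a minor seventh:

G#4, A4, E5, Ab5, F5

A minor seventh up from G#4 gives F#5.
A4 up a minor seventh is G5.
E5: a seventh up reaches D, and 10 semitones makes it D6.
Ab5 up a minor seventh is Gb6.
F5 up a minor seventh is Eb6.

F#5 G5 D6 Gb6 Eb6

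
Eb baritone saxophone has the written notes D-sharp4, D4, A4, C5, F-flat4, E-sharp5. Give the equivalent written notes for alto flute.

B2 Bb2 F3 Ab3 Dbb3 C#4

First find concert pitch: the Eb baritone saxophone sounds a major thirteenth below written, so D-sharp4 D4 A4 C5 F-flat4 E-sharp5 sounds F#2 F2 C3 Eb3 Abb2 G#3.
Then write for alto flute: it sounds a perfect fourth below written, so the part must be a perfect fourth above concert.
F#2 → B2
F2 → Bb2
C3 → F3
Eb3 → Ab3
Abb2 → Dbb3
G#3 → C#4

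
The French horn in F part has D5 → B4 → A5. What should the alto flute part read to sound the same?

First find concert pitch: the French horn in F sounds a perfect fifth below written, so D5 B4 A5 sounds G4 E4 D5.
Then write for alto flute: it sounds a perfect fourth below written, so the part must be a perfect fourth above concert.
G4 → C5
E4 → A4
D5 → G5

C5 A4 G5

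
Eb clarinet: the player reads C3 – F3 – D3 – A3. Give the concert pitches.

Eb3 Ab3 F3 C4

Written C4 on the Eb clarinet sounds as Eb4, a minor third higher; apply that shift to every note.
C3 -> Eb3
F3 -> Ab3
D3 -> F3
A3 -> C4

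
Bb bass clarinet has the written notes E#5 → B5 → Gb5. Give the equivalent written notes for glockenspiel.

D#2 A2 Fb2

First find concert pitch: the Bb bass clarinet sounds a major ninth below written, so E#5 B5 Gb5 sounds D#4 A4 Fb4.
Then write for glockenspiel: it sounds a perfect fifteenth above written, so the part must be a perfect fifteenth below concert.
D#4 → D#2
A4 → A2
Fb4 → Fb2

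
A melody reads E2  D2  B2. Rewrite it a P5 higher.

B2 A2 F#3

E2: a fifth up reaches B, and 7 semitones makes it B2.
D2 up a perfect fifth is A2.
B2: a fifth up reaches F, and 7 semitones makes it F#3.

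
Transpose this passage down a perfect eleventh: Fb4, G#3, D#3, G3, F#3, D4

A perfect eleventh down from Fb4 gives Cb3.
G#3: an eleventh down reaches D, and 17 semitones makes it D#2.
A perfect eleventh down from D#3 gives A#1.
G3 down a perfect eleventh is D2.
F#3 down a perfect eleventh is C#2.
D4 down a perfect eleventh is A2.

Cb3 D#2 A#1 D2 C#2 A2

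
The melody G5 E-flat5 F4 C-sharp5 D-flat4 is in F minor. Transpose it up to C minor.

From F up to C is a perfect fifth; apply that to each pitch.
G5 -> D6
Eb5 -> Bb5
F4 -> C5
C#5 -> G#5
Db4 -> Ab4

D6 Bb5 C5 G#5 Ab4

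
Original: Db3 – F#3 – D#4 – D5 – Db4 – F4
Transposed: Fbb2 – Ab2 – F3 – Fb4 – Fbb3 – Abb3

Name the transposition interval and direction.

From Db3 to Fbb2 is 6 letter names — a sixth of some quality.
Fbb2 to Db3 is 10 semitones, which makes it an augmented sixth; the second version is lower, so the direction is down.
Checking another pair — F4 → Abb3 — gives the same interval.

down an augmented sixth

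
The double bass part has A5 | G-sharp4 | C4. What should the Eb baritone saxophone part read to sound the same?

F#6 E#5 A4

First find concert pitch: the double bass sounds a perfect octave below written, so A5 G-sharp4 C4 sounds A4 G#3 C3.
Then write for Eb baritone saxophone: it sounds a major thirteenth below written, so the part must be a major thirteenth above concert.
A4 → F#6
G#3 → E#5
C3 → A4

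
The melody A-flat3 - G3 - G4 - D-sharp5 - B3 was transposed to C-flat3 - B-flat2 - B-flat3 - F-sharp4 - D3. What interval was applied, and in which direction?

down a major sixth

Take the first pair: Ab3 → Cb3. A to C spans 6 letter names, so the interval is some kind of sixth.
Cb3 to Ab3 is 9 semitones, which makes it a major sixth; the second version is lower, so the direction is down.
Checking another pair — B3 → D3 — gives the same interval.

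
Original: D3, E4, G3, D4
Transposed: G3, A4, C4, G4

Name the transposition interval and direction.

up a perfect fourth

From D3 to G3 is 4 letter names — a fourth of some quality.
D3 to G3 is 5 semitones, which makes it a perfect fourth; the second version is higher, so the direction is up.
Checking another pair — D4 → G4 — gives the same interval.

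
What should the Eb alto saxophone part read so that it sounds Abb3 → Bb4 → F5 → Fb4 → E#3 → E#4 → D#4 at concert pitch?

Fb4 G5 D6 Db5 C##4 C##5 B#4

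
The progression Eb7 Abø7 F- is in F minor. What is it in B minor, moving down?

A7 Dø7 B-

F minor down to B minor is a diminished fifth; each chord root moves by that interval while the quality stays the same.
Eb7: root Eb down a diminished fifth → A, giving A7.
Abø7: root Ab down a diminished fifth → D, giving Dø7.
F-: root F down a diminished fifth → B, giving B-.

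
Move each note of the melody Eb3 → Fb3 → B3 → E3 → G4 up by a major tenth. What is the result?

G4 Ab4 D#5 G#4 B5

A major tenth up from Eb3 gives G4.
A major tenth up from Fb3 gives Ab4.
B3: a tenth up reaches D, and 16 semitones makes it D#5.
E3: a tenth up reaches G, and 16 semitones makes it G#4.
G4 up a major tenth is B5.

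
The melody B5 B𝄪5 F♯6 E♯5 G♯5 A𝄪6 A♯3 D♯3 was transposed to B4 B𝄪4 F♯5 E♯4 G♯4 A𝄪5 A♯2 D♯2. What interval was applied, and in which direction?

From B5 to B4 is 8 letter names — an octave of some quality.
B4 to B5 is 12 semitones, which makes it a perfect octave; the second version is lower, so the direction is down.
Checking another pair — D#3 → D#2 — gives the same interval.

down a perfect octave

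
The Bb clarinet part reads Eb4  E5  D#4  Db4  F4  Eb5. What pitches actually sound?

Db4 D5 C#4 Cb4 Eb4 Db5

Written C4 on the Bb clarinet sounds as Bb3, a major second lower; apply that shift to every note.
Eb4 to Db4
E5 to D5
D#4 to C#4
Db4 to Cb4
F4 to Eb4
Eb5 to Db5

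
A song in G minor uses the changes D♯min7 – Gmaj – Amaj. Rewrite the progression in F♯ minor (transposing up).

G minor up to F♯ minor is a major seventh; each chord root moves by that interval while the quality stays the same.
D♯min7: root D♯ up a major seventh → C##, giving C##min7.
Gmaj: root G up a major seventh → F#, giving F#maj.
Amaj: root A up a major seventh → G#, giving G#maj.

C##min7 F#maj G#maj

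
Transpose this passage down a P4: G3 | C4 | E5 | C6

G3 to D3
C4 to G3
E5 to B4
C6 to G5

D3 G3 B4 G5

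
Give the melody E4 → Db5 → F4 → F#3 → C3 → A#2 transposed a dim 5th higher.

Bb4 Abb5 Cb5 C4 Gb3 E3

E4 gives Bb4
Db5 gives Abb5
F4 gives Cb5
F#3 gives C4
C3 gives Gb3
A#2 gives E3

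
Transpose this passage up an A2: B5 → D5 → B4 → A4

B5 up an augmented second is C##6.
An augmented second up from D5 gives E#5.
An augmented second up from B4 gives C##5.
A4 up an augmented second is B#4.

C##6 E#5 C##5 B#4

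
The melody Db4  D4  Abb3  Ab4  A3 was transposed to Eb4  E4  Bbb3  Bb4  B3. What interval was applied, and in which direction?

up a major second

From Db4 to Eb4 is 2 letter names — a second of some quality.
Db4 to Eb4 is 2 semitones, which makes it a major second; the second version is higher, so the direction is up.
Checking another pair — A3 → B3 — gives the same interval.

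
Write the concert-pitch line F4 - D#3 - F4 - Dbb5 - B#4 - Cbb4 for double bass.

Written C4 sounds as C3 on the double bass, so concert pitches are written a perfect octave up.
F4 gives F5
D#3 gives D#4
F4 gives F5
Dbb5 gives Dbb6
B#4 gives B#5
Cbb4 gives Cbb5

F5 D#4 F5 Dbb6 B#5 Cbb5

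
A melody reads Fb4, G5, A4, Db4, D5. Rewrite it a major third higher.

Fb4 to Ab4
G5 to B5
A4 to C#5
Db4 to F4
D5 to F#5

Ab4 B5 C#5 F4 F#5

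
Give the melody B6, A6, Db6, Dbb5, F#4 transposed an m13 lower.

B6 gives D#5
A6 gives C#5
Db6 gives F4
Dbb5 gives Fb3
F#4 gives A#2

D#5 C#5 F4 Fb3 A#2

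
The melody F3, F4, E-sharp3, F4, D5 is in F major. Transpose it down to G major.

From F down to G is a minor seventh; apply that to each pitch.
F3 -> G2
F4 -> G3
E#3 -> F##2
F4 -> G3
D5 -> E4

G2 G3 F##2 G3 E4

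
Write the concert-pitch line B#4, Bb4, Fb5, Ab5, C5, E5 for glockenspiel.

B#2 Bb2 Fb3 Ab3 C3 E3

Written C4 sounds as C6 on the glockenspiel, so concert pitches are written a perfect fifteenth down.
B#4 → B#2
Bb4 → Bb2
Fb5 → Fb3
Ab5 → Ab3
C5 → C3
E5 → E3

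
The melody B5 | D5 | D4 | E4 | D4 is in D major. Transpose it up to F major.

D6 F5 F4 G4 F4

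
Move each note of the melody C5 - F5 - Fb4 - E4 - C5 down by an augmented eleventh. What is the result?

Gb3 Cb4 Cbb3 Bb2 Gb3

C5: an eleventh down reaches G, and 18 semitones makes it Gb3.
F5 down an augmented eleventh is Cb4.
An augmented eleventh down from Fb4 gives Cbb3.
E4 down an augmented eleventh is Bb2.
C5: an eleventh down reaches G, and 18 semitones makes it Gb3.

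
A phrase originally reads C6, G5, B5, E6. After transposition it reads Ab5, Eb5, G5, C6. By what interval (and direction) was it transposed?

Take the first pair: C6 → Ab5. C to A spans 3 letter names, so the interval is some kind of third.
Ab5 to C6 is 4 semitones, which makes it a major third; the second version is lower, so the direction is down.
Checking another pair — E6 → C6 — gives the same interval.

down a major third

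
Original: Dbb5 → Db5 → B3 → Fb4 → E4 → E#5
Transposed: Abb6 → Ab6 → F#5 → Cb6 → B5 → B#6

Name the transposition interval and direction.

Take the first pair: Dbb5 → Abb6. D to A spans 12 letter names, so the interval is some kind of twelfth.
Dbb5 to Abb6 is 19 semitones, which makes it a perfect twelfth; the second version is higher, so the direction is up.
Checking another pair — E#5 → B#6 — gives the same interval.

up a perfect twelfth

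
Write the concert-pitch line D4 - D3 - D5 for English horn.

The English horn sounds a perfect fifth below written, so the written part must be a perfect fifth above concert — transpose each note up.
D4 → A4
D3 → A3
D5 → A5

A4 A3 A5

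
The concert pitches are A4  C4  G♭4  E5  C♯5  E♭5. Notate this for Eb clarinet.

F#4 A3 Eb4 C#5 A#4 C5

Written C4 sounds as Eb4 on the Eb clarinet, so concert pitches are written a minor third down.
A4 gives F#4
C4 gives A3
Gb4 gives Eb4
E5 gives C#5
C#5 gives A#4
Eb5 gives C5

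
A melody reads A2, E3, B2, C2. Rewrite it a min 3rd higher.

A2 to C3
E3 to G3
B2 to D3
C2 to Eb2

C3 G3 D3 Eb2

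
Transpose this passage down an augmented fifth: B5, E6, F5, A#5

Eb5 Ab5 Bbb4 D5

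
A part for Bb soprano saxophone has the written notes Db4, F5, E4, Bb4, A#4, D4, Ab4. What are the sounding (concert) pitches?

Written C4 on the Bb soprano saxophone sounds as Bb3, a major second lower; apply that shift to every note.
Db4 to Cb4
F5 to Eb5
E4 to D4
Bb4 to Ab4
A#4 to G#4
D4 to C4
Ab4 to Gb4

Cb4 Eb5 D4 Ab4 G#4 C4 Gb4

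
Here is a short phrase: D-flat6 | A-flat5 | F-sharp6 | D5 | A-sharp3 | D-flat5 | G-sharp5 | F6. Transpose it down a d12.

Db6 to G4
Ab5 to D4
F#6 to B#4
D5 to G#3
A#3 to D##2
Db5 to G3
G#5 to C##4
F6 to B4

G4 D4 B#4 G#3 D##2 G3 C##4 B4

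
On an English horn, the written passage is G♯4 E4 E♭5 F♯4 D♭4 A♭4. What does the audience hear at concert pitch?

The English horn sounds a perfect fifth below written, so transpose each written note down a perfect fifth.
G#4 becomes C#4
E4 becomes A3
Eb5 becomes Ab4
F#4 becomes B3
Db4 becomes Gb3
Ab4 becomes Db4

C#4 A3 Ab4 B3 Gb3 Db4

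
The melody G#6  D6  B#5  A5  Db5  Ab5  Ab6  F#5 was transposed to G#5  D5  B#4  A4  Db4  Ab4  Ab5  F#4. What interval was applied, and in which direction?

down a perfect octave

Take the first pair: G#6 → G#5. G to G spans 8 letter names, so the interval is some kind of octave.
G#5 to G#6 is 12 semitones, which makes it a perfect octave; the second version is lower, so the direction is down.
Checking another pair — F#5 → F#4 — gives the same interval.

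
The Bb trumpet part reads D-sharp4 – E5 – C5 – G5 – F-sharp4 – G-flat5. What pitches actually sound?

The Bb trumpet sounds a major second below written, so transpose each written note down a major second.
D#4 → C#4
E5 → D5
C5 → Bb4
G5 → F5
F#4 → E4
Gb5 → Fb5

C#4 D5 Bb4 F5 E4 Fb5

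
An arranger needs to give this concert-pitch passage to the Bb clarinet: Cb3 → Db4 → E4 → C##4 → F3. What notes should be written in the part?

Db3 Eb4 F#4 D##4 G3

Written C4 sounds as Bb3 on the Bb clarinet, so concert pitches are written a major second up.
Cb3 gives Db3
Db4 gives Eb4
E4 gives F#4
C##4 gives D##4
F3 gives G3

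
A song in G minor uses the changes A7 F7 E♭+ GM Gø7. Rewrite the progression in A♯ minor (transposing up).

B#7 G#7 F#+ A#M A#ø7

G minor up to A♯ minor is an augmented second; each chord root moves by that interval while the quality stays the same.
A7: root A up an augmented second → B#, giving B#7.
F7: root F up an augmented second → G#, giving G#7.
E♭+: root E♭ up an augmented second → F#, giving F#+.
GM: root G up an augmented second → A#, giving A#M.
Gø7: root G up an augmented second → A#, giving A#ø7.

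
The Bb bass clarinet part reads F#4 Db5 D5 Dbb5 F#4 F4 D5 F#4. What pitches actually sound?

Written C4 on the Bb bass clarinet sounds as Bb2, a major ninth lower; apply that shift to every note.
F#4 becomes E3
Db5 becomes Cb4
D5 becomes C4
Dbb5 becomes Cbb4
F#4 becomes E3
F4 becomes Eb3
D5 becomes C4
F#4 becomes E3

E3 Cb4 C4 Cbb4 E3 Eb3 C4 E3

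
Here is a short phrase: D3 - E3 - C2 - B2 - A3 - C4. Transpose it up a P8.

D3: an octave up reaches D, and 12 semitones makes it D4.
E3 up a perfect octave is E4.
A perfect octave up from C2 gives C3.
B2: an octave up reaches B, and 12 semitones makes it B3.
A3: an octave up reaches A, and 12 semitones makes it A4.
A perfect octave up from C4 gives C5.

D4 E4 C3 B3 A4 C5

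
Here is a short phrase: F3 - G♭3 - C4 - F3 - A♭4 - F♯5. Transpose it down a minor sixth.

F3 gives A2
Gb3 gives Bb2
C4 gives E3
F3 gives A2
Ab4 gives C4
F#5 gives A#4

A2 Bb2 E3 A2 C4 A#4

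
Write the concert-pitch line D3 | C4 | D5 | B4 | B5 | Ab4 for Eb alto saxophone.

The Eb alto saxophone sounds a major sixth below written, so the written part must be a major sixth above concert — transpose each note up.
D3 → B3
C4 → A4
D5 → B5
B4 → G#5
B5 → G#6
Ab4 → F5

B3 A4 B5 G#5 G#6 F5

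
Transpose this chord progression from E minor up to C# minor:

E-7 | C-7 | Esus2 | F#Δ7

E minor up to C# minor is a major sixth; each chord root moves by that interval while the quality stays the same.
E-7: root E up a major sixth → C#, giving C#-7.
C-7: root C up a major sixth → A, giving A-7.
Esus2: root E up a major sixth → C#, giving C#sus2.
F#Δ7: root F# up a major sixth → D#, giving D#Δ7.

C#-7 A-7 C#sus2 D#Δ7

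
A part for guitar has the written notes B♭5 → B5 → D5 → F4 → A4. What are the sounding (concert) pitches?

Bb4 B4 D4 F3 A3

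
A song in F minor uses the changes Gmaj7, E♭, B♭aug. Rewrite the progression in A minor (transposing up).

F minor up to A minor is a major third; each chord root moves by that interval while the quality stays the same.
Gmaj7: root G up a major third → B, giving Bmaj7.
E♭: root E♭ up a major third → G, giving G.
B♭aug: root B♭ up a major third → D, giving Daug.

Bmaj7 G Daug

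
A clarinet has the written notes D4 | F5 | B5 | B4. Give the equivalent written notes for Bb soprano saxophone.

First find concert pitch: the A clarinet sounds a minor third below written, so D4 F5 B5 B4 sounds B3 D5 G#5 G#4.
Then write for Bb soprano saxophone: it sounds a major second below written, so the part must be a major second above concert.
B3 → C#4
D5 → E5
G#5 → A#5
G#4 → A#4

C#4 E5 A#5 A#4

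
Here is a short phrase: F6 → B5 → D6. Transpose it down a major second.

Eb6 A5 C6

F6: a second down reaches E, and 2 semitones makes it Eb6.
B5: a second down reaches A, and 2 semitones makes it A5.
D6 down a major second is C6.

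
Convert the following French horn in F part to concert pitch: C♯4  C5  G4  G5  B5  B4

Written C4 on the French horn in F sounds as F3, a perfect fifth lower; apply that shift to every note.
C#4 gives F#3
C5 gives F4
G4 gives C4
G5 gives C5
B5 gives E5
B4 gives E4

F#3 F4 C4 C5 E5 E4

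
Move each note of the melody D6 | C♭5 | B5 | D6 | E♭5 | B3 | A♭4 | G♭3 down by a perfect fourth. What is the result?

A perfect fourth down from D6 gives A5.
Cb5 down a perfect fourth is Gb4.
B5: a fourth down reaches F, and 5 semitones makes it F#5.
D6: a fourth down reaches A, and 5 semitones makes it A5.
Eb5: a fourth down reaches B, and 5 semitones makes it Bb4.
B3: a fourth down reaches F, and 5 semitones makes it F#3.
Ab4: a fourth down reaches E, and 5 semitones makes it Eb4.
Gb3 down a perfect fourth is Db3.

A5 Gb4 F#5 A5 Bb4 F#3 Eb4 Db3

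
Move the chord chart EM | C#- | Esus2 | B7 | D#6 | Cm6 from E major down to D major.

E major down to D major is a major second; each chord root moves by that interval while the quality stays the same.
EM: root E down a major second → D, giving DM.
C#-: root C# down a major second → B, giving B-.
Esus2: root E down a major second → D, giving Dsus2.
B7: root B down a major second → A, giving A7.
D#6: root D# down a major second → C#, giving C#6.
Cm6: root C down a major second → Bb, giving Bbm6.

DM B- Dsus2 A7 C#6 Bbm6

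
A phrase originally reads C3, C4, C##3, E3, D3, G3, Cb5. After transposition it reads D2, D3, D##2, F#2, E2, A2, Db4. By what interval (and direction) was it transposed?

down a minor seventh

From C3 to D2 is 7 letter names — a seventh of some quality.
D2 to C3 is 10 semitones, which makes it a minor seventh; the second version is lower, so the direction is down.
Checking another pair — Cb5 → Db4 — gives the same interval.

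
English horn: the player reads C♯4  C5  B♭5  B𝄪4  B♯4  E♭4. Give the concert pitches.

F#3 F4 Eb5 E##4 E#4 Ab3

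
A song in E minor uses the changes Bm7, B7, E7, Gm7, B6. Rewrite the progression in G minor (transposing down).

Dm7 D7 G7 Bbm7 D6

E minor down to G minor is a major sixth; each chord root moves by that interval while the quality stays the same.
Bm7: root B down a major sixth → D, giving Dm7.
B7: root B down a major sixth → D, giving D7.
E7: root E down a major sixth → G, giving G7.
Gm7: root G down a major sixth → Bb, giving Bbm7.
B6: root B down a major sixth → D, giving D6.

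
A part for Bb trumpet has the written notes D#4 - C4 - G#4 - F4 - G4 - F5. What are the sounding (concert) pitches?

Written C4 on the Bb trumpet sounds as Bb3, a major second lower; apply that shift to every note.
D#4 gives C#4
C4 gives Bb3
G#4 gives F#4
F4 gives Eb4
G4 gives F4
F5 gives Eb5

C#4 Bb3 F#4 Eb4 F4 Eb5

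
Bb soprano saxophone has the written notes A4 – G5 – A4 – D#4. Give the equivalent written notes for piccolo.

G3 F4 G3 C#3

First find concert pitch: the Bb soprano saxophone sounds a major second below written, so A4 G5 A4 D#4 sounds G4 F5 G4 C#4.
Then write for piccolo: it sounds a perfect octave above written, so the part must be a perfect octave below concert.
G4 → G3
F5 → F4
G4 → G3
C#4 → C#3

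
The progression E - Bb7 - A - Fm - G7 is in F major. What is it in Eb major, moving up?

D Ab7 G Ebm F7

F major up to Eb major is a minor seventh; each chord root moves by that interval while the quality stays the same.
E: root E up a minor seventh → D, giving D.
Bb7: root Bb up a minor seventh → Ab, giving Ab7.
A: root A up a minor seventh → G, giving G.
Fm: root F up a minor seventh → Eb, giving Ebm.
G7: root G up a minor seventh → F, giving F7.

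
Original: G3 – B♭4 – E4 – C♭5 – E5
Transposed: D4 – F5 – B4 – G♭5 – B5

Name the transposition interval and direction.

Take the first pair: G3 → D4. G to D spans 5 letter names, so the interval is some kind of fifth.
G3 to D4 is 7 semitones, which makes it a perfect fifth; the second version is higher, so the direction is up.
Checking another pair — E5 → B5 — gives the same interval.

up a perfect fifth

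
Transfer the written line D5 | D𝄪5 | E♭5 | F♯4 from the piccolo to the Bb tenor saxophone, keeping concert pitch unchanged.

E7 E##7 F7 G#6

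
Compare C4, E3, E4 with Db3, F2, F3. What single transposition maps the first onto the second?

Take the first pair: C4 → Db3. C to D spans 7 letter names, so the interval is some kind of seventh.
Db3 to C4 is 11 semitones, which makes it a major seventh; the second version is lower, so the direction is down.
Checking another pair — E4 → F3 — gives the same interval.

down a major seventh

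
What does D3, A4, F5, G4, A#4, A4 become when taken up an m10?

D3 to F4
A4 to C6
F5 to Ab6
G4 to Bb5
A#4 to C#6
A4 to C6

F4 C6 Ab6 Bb5 C#6 C6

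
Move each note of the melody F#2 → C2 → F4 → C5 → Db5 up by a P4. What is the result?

A perfect fourth up from F#2 gives B2.
C2: a fourth up reaches F, and 5 semitones makes it F2.
A perfect fourth up from F4 gives Bb4.
C5: a fourth up reaches F, and 5 semitones makes it F5.
Db5: a fourth up reaches G, and 5 semitones makes it Gb5.

B2 F2 Bb4 F5 Gb5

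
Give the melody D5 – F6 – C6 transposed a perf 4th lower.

A perfect fourth down from D5 gives A4.
F6 down a perfect fourth is C6.
A perfect fourth down from C6 gives G5.

A4 C6 G5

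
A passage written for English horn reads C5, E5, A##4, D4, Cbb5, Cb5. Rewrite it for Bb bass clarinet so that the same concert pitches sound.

G5 B5 E##5 A4 Gbb5 Gb5

First find concert pitch: the English horn sounds a perfect fifth below written, so C5 E5 A##4 D4 Cbb5 Cb5 sounds F4 A4 D##4 G3 Fbb4 Fb4.
Then write for Bb bass clarinet: it sounds a major ninth below written, so the part must be a major ninth above concert.
F4 → G5
A4 → B5
D##4 → E##5
G3 → A4
Fbb4 → Gbb5
Fb4 → Gb5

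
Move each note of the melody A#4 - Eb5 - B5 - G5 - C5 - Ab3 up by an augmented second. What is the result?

B##4 F#5 C##6 A#5 D#5 B3

A#4 up an augmented second is B##4.
Eb5 up an augmented second is F#5.
B5: a second up reaches C, and 3 semitones makes it C##6.
G5 up an augmented second is A#5.
C5: a second up reaches D, and 3 semitones makes it D#5.
An augmented second up from Ab3 gives B3.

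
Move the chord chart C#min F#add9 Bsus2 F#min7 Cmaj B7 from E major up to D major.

E major up to D major is a minor seventh; each chord root moves by that interval while the quality stays the same.
C#min: root C# up a minor seventh → B, giving Bmin.
F#add9: root F# up a minor seventh → E, giving Eadd9.
Bsus2: root B up a minor seventh → A, giving Asus2.
F#min7: root F# up a minor seventh → E, giving Emin7.
Cmaj: root C up a minor seventh → Bb, giving Bbmaj.
B7: root B up a minor seventh → A, giving A7.

Bmin Eadd9 Asus2 Emin7 Bbmaj A7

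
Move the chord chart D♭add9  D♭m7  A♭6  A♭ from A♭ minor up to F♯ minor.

Badd9 Bm7 F#6 F#

A♭ minor up to F♯ minor is an augmented sixth; each chord root moves by that interval while the quality stays the same.
D♭add9: root D♭ up an augmented sixth → B, giving Badd9.
D♭m7: root D♭ up an augmented sixth → B, giving Bm7.
A♭6: root A♭ up an augmented sixth → F#, giving F#6.
A♭: root A♭ up an augmented sixth → F#, giving F#.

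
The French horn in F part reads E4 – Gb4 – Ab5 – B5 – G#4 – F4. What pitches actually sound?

A3 Cb4 Db5 E5 C#4 Bb3

The French horn in F sounds a perfect fifth below written, so transpose each written note down a perfect fifth.
E4 gives A3
Gb4 gives Cb4
Ab5 gives Db5
B5 gives E5
G#4 gives C#4
F4 gives Bb3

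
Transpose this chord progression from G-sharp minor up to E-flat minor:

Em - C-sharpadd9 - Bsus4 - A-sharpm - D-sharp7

G-sharp minor up to E-flat minor is a diminished sixth; each chord root moves by that interval while the quality stays the same.
Em: root E up a diminished sixth → Cb, giving Cbm.
C-sharpadd9: root C-sharp up a diminished sixth → Ab, giving Abadd9.
Bsus4: root B up a diminished sixth → Gb, giving Gbsus4.
A-sharpm: root A-sharp up a diminished sixth → F, giving Fm.
D-sharp7: root D-sharp up a diminished sixth → Bb, giving Bb7.

Cbm Abadd9 Gbsus4 Fm Bb7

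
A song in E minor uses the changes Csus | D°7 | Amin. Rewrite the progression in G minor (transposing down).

Ebsus F°7 Cmin

E minor down to G minor is a major sixth; each chord root moves by that interval while the quality stays the same.
Csus: root C down a major sixth → Eb, giving Ebsus.
D°7: root D down a major sixth → F, giving F°7.
Amin: root A down a major sixth → C, giving Cmin.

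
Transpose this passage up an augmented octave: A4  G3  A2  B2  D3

A#5 G#4 A#3 B#3 D#4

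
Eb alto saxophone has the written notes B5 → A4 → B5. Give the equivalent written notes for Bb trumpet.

E5 D4 E5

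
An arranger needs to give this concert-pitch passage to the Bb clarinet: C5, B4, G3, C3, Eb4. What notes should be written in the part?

The Bb clarinet sounds a major second below written, so the written part must be a major second above concert — transpose each note up.
C5 becomes D5
B4 becomes C#5
G3 becomes A3
C3 becomes D3
Eb4 becomes F4

D5 C#5 A3 D3 F4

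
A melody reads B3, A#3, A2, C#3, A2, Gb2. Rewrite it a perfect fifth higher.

F#4 E#4 E3 G#3 E3 Db3

B3 to F#4
A#3 to E#4
A2 to E3
C#3 to G#3
A2 to E3
Gb2 to Db3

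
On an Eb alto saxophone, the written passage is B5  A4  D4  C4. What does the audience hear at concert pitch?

D5 C4 F3 Eb3

The Eb alto saxophone sounds a major sixth below written, so transpose each written note down a major sixth.
B5 gives D5
A4 gives C4
D4 gives F3
C4 gives Eb3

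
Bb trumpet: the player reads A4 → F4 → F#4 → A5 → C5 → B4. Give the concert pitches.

Written C4 on the Bb trumpet sounds as Bb3, a major second lower; apply that shift to every note.
A4 to G4
F4 to Eb4
F#4 to E4
A5 to G5
C5 to Bb4
B4 to A4

G4 Eb4 E4 G5 Bb4 A4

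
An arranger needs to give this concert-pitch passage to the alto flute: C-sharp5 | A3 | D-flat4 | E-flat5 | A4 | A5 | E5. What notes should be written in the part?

F#5 D4 Gb4 Ab5 D5 D6 A5

The alto flute sounds a perfect fourth below written, so the written part must be a perfect fourth above concert — transpose each note up.
C#5 to F#5
A3 to D4
Db4 to Gb4
Eb5 to Ab5
A4 to D5
A5 to D6
E5 to A5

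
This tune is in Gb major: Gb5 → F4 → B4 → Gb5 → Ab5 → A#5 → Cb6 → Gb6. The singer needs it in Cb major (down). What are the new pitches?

From Gb down to Cb is a perfect fifth; apply that to each pitch.
Gb5 -> Cb5
F4 -> Bb3
B4 -> E4
Gb5 -> Cb5
Ab5 -> Db5
A#5 -> D#5
Cb6 -> Fb5
Gb6 -> Cb6

Cb5 Bb3 E4 Cb5 Db5 D#5 Fb5 Cb6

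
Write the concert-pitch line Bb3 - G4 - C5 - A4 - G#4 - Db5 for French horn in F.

F4 D5 G5 E5 D#5 Ab5

The French horn in F sounds a perfect fifth below written, so the written part must be a perfect fifth above concert — transpose each note up.
Bb3 to F4
G4 to D5
C5 to G5
A4 to E5
G#4 to D#5
Db5 to Ab5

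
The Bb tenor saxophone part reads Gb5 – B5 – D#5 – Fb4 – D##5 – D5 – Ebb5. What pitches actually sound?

The Bb tenor saxophone sounds a major ninth below written, so transpose each written note down a major ninth.
Gb5 → Fb4
B5 → A4
D#5 → C#4
Fb4 → Ebb3
D##5 → C##4
D5 → C4
Ebb5 → Dbb4

Fb4 A4 C#4 Ebb3 C##4 C4 Dbb4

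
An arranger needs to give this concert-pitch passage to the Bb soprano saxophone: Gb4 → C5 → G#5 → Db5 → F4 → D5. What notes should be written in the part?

Ab4 D5 A#5 Eb5 G4 E5

The Bb soprano saxophone sounds a major second below written, so the written part must be a major second above concert — transpose each note up.
Gb4 gives Ab4
C5 gives D5
G#5 gives A#5
Db5 gives Eb5
F4 gives G4
D5 gives E5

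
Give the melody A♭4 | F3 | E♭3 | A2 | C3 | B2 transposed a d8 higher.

Abb5 Fb4 Ebb4 Ab3 Cb4 Bb3

Ab4 to Abb5
F3 to Fb4
Eb3 to Ebb4
A2 to Ab3
C3 to Cb4
B2 to Bb3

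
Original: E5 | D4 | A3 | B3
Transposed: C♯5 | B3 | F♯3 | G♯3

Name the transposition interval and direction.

From E5 to C#5 is 3 letter names — a third of some quality.
C#5 to E5 is 3 semitones, which makes it a minor third; the second version is lower, so the direction is down.
Checking another pair — B3 → G#3 — gives the same interval.

down a minor third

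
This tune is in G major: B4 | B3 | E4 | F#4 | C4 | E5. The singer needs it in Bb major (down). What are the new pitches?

D4 D3 G3 A3 Eb3 G4

G major to Bb major down is a major sixth, so every note moves down by that interval.
B4 → D4
B3 → D3
E4 → G3
F#4 → A3
C4 → Eb3
E5 → G4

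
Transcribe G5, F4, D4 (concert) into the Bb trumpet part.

A5 G4 E4

Written C4 sounds as Bb3 on the Bb trumpet, so concert pitches are written a major second up.
G5 → A5
F4 → G4
D4 → E4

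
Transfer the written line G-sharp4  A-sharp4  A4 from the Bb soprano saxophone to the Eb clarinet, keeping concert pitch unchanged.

D#4 E#4 E4

First find concert pitch: the Bb soprano saxophone sounds a major second below written, so G-sharp4 A-sharp4 A4 sounds F#4 G#4 G4.
Then write for Eb clarinet: it sounds a minor third above written, so the part must be a minor third below concert.
F#4 → D#4
G#4 → E#4
G4 → E4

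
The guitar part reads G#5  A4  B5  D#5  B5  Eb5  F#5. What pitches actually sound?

G#4 A3 B4 D#4 B4 Eb4 F#4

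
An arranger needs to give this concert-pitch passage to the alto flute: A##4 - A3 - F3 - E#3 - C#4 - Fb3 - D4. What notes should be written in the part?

D##5 D4 Bb3 A#3 F#4 Bbb3 G4

The alto flute sounds a perfect fourth below written, so the written part must be a perfect fourth above concert — transpose each note up.
A##4 -> D##5
A3 -> D4
F3 -> Bb3
E#3 -> A#3
C#4 -> F#4
Fb3 -> Bbb3
D4 -> G4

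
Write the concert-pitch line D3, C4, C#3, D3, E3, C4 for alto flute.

G3 F4 F#3 G3 A3 F4

Written C4 sounds as G3 on the alto flute, so concert pitches are written a perfect fourth up.
D3 to G3
C4 to F4
C#3 to F#3
D3 to G3
E3 to A3
C4 to F4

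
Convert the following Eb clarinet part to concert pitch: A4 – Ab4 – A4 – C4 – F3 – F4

The Eb clarinet sounds a minor third above written, so transpose each written note up a minor third.
A4 -> C5
Ab4 -> Cb5
A4 -> C5
C4 -> Eb4
F3 -> Ab3
F4 -> Ab4

C5 Cb5 C5 Eb4 Ab3 Ab4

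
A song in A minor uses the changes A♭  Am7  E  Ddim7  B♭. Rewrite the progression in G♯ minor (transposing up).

G G#m7 D# C#dim7 A

A minor up to G♯ minor is a major seventh; each chord root moves by that interval while the quality stays the same.
A♭: root A♭ up a major seventh → G, giving G.
Am7: root A up a major seventh → G#, giving G#m7.
E: root E up a major seventh → D#, giving D#.
Ddim7: root D up a major seventh → C#, giving C#dim7.
B♭: root B♭ up a major seventh → A, giving A.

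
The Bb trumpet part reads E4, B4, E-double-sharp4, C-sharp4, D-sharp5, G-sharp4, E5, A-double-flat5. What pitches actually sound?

D4 A4 D##4 B3 C#5 F#4 D5 Gbb5

The Bb trumpet sounds a major second below written, so transpose each written note down a major second.
E4 gives D4
B4 gives A4
E##4 gives D##4
C#4 gives B3
D#5 gives C#5
G#4 gives F#4
E5 gives D5
Abb5 gives Gbb5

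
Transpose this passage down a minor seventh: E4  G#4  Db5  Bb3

F#3 A#3 Eb4 C3

A minor seventh down from E4 gives F#3.
G#4: a seventh down reaches A, and 10 semitones makes it A#3.
Db5: a seventh down reaches E, and 10 semitones makes it Eb4.
Bb3 down a minor seventh is C3.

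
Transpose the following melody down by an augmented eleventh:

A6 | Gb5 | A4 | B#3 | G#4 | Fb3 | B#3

Eb5 Dbb4 Eb3 F#2 D3 Cbb2 F#2

A6 down an augmented eleventh is Eb5.
Gb5 down an augmented eleventh is Dbb4.
A4: an eleventh down reaches E, and 18 semitones makes it Eb3.
An augmented eleventh down from B#3 gives F#2.
An augmented eleventh down from G#4 gives D3.
Fb3: an eleventh down reaches C, and 18 semitones makes it Cbb2.
An augmented eleventh down from B#3 gives F#2.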